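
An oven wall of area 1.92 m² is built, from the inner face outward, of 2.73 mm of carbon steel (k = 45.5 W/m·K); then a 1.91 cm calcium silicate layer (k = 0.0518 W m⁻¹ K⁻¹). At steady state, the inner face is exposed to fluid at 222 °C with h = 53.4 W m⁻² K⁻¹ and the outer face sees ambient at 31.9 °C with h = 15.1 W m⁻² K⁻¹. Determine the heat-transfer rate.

Series thermal resistances, inner to outer:
  R_conv,in = 1/(hA) = 1/(53.4·1.92) = 0.009753 K/W
  R_carbon steel = L/(kA) = 0.00273/(45.5·1.92) = 3.125×10^-5 K/W
  R_calcium silicate = L/(kA) = 0.0191/(0.0518·1.92) = 0.1920 K/W
  R_conv,out = 1/(hA) = 1/(15.1·1.92) = 0.03449 K/W
ΣR = 0.009753 + 3.125×10^-5 + 0.1920 + 0.03449 = 0.2363 K/W
Q = ΔT/ΣR = (222 °C − 31.9 °C)/0.2363 = 804 W

Q = 804 W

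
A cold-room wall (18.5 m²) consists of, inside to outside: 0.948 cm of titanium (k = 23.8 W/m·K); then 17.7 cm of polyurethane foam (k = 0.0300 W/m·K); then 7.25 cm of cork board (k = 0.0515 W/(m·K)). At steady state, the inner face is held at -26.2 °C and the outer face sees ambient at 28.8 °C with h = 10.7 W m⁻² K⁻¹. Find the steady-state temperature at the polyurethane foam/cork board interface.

T = 17.6 °C

Resistance network (inner→outer):
  R_titanium = L/(kA) = 0.00948/(23.8·18.5) = 2.153×10^-5 K/W
  R_polyurethane foam = L/(kA) = 0.177/(0.0300·18.5) = 0.3189 K/W
  R_cork board = L/(kA) = 0.0725/(0.0515·18.5) = 0.07610 K/W
  R_conv,out = 1/(hA) = 1/(10.7·18.5) = 0.005052 K/W
ΣR = 2.153×10^-5 + 0.3189 + 0.07610 + 0.005052 = 0.4001 K/W
Q = ΔT/ΣR = (-26.2 °C − 28.8 °C)/0.4001 = -137.5 W
From the inner boundary to the polyurethane foam/cork board interface, ΣR_partial = 0.3189 K/W.
T_interface = T_in − Q·ΣR_partial = -26.2 °C − (-137.5)(0.3189) = 17.6 °C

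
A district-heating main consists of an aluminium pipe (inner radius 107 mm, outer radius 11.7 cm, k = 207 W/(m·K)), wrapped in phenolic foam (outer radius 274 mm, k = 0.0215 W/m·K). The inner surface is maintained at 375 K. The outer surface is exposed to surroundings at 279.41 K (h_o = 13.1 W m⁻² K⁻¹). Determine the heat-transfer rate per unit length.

Q' = 15.1 W/m

Resistance network (inner→outer):
  R'_aluminium = ln(0.117/0.107)/(2πk) = 0.08935/(2π·207) = 6.869×10^-5 m·K/W
  R'_phenolic foam = ln(0.274/0.117)/(2πk) = 0.8510/(2π·0.0215) = 6.299 m·K/W
  R'_conv,out = 1/(2πr h) = 1/(2π·0.274·13.1) = 0.04434 m·K/W
ΣR = 6.869×10^-5 + 6.299 + 0.04434 = 6.343 m·K/W
Q' = ΔT/ΣR = (375 K − 279.41 K)/6.343 = 15.1 W/m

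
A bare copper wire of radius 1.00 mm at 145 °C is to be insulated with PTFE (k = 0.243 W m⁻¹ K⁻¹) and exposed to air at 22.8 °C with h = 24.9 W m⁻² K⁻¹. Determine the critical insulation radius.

r_cr = 0.976 cm

For a cylinder, r_cr = k_ins/h = 0.243/24.9 = 0.00976 m = 0.976 cm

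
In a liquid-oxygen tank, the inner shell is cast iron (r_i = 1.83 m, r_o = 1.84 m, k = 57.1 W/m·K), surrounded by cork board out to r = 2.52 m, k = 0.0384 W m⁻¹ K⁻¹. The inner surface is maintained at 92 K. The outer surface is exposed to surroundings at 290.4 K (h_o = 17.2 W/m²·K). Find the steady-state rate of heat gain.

Resistance network (inner→outer):
  R_cast iron = (1/1.83 − 1/1.84)/(4πk) = 0.002970/(4π·57.1) = 4.139×10^-6 K/W
  R_cork board = (1/1.84 − 1/2.52)/(4πk) = 0.1467/(4π·0.0384) = 0.3039 K/W
  R_conv,out = 1/(4πr²h) = 1/(4π·2.52²·17.2) = 7.286×10^-4 K/W
ΣR = 4.139×10^-6 + 0.3039 + 7.286×10^-4 = 0.3046 K/W
Q = ΔT/ΣR = (92 K − 290.4 K)/0.3046 = -651 W
(Negative Q ⇒ heat flows inward; heat gain = 651 W.)

Q = 651 W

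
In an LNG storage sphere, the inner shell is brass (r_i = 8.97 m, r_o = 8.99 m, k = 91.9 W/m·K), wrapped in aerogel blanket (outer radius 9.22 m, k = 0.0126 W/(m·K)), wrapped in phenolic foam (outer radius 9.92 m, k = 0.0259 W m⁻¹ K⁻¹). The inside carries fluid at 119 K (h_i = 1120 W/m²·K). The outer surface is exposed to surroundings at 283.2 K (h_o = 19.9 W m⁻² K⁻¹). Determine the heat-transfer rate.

Treat each layer as a resistance in series:
  R_conv,in = 1/(4πr²h) = 1/(4π·8.97²·1120) = 8.831×10^-7 K/W
  R_brass = (1/8.97 − 1/8.99)/(4πk) = 2.480×10^-4/(4π·91.9) = 2.148×10^-7 K/W
  R_aerogel blanket = (1/8.99 − 1/9.22)/(4πk) = 0.002775/(4π·0.0126) = 0.01752 K/W
  R_phenolic foam = (1/9.22 − 1/9.92)/(4πk) = 0.007653/(4π·0.0259) = 0.02352 K/W
  R_conv,out = 1/(4πr²h) = 1/(4π·9.92²·19.9) = 4.064×10^-5 K/W
ΣR = 8.831×10^-7 + 2.148×10^-7 + 0.01752 + 0.02352 + 4.064×10^-5 = 0.04108 K/W
Q = ΔT/ΣR = (119 K − 283.2 K)/0.04108 = -4000 W
(Negative Q ⇒ heat flows inward; heat gain = 4000 W.)

Q = 4.00 kW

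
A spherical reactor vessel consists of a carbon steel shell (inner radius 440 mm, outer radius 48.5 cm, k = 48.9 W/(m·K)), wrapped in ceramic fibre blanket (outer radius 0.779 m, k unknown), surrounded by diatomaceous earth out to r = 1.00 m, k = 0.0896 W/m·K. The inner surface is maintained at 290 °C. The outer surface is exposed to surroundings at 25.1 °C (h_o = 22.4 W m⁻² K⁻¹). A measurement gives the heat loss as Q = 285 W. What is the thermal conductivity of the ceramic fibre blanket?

ΣR = ΔT/Q = |290 − 25.1|/285 = 0.9295 K/W
Known resistances:
  R_carbon steel = (1/0.440 − 1/0.485)/(4πk) = 0.2109/(4π·48.9) = 3.432×10^-4 K/W
  R_diatomaceous earth = (1/0.779 − 1/1.00)/(4πk) = 0.2837/(4π·0.0896) = 0.2520 K/W
  R_conv,out = 1/(4πr²h) = 1/(4π·1.00²·22.4) = 0.003553 K/W
R_ceramic fibre blanket = ΣR − ΣR_known = 0.9295 − 0.2559 = 0.6736 K/W
(1/r₁−1/r₂)/(4πk) = 0.6736 ⇒ k = 0.7782/(4π·0.6736) = 0.0919 W/m·K

k = 0.0919 W/m·K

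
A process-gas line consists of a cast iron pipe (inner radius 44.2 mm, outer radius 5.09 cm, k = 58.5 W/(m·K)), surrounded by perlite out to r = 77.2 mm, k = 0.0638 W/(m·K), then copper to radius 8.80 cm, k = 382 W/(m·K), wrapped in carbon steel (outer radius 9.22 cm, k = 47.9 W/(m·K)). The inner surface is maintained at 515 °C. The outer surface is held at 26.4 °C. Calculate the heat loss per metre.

Series thermal resistances, inner to outer:
  R'_cast iron = ln(0.0509/0.0442)/(2πk) = 0.1411/(2π·58.5) = 3.840×10^-4 m·K/W
  R'_perlite = ln(0.0772/0.0509)/(2πk) = 0.4165/(2π·0.0638) = 1.039 m·K/W
  R'_copper = ln(0.0880/0.0772)/(2πk) = 0.1309/(2π·382) = 5.455×10^-5 m·K/W
  R'_carbon steel = ln(0.0922/0.0880)/(2πk) = 0.04662/(2π·47.9) = 1.549×10^-4 m·K/W
ΣR = 3.840×10^-4 + 1.039 + 5.455×10^-5 + 1.549×10^-4 = 1.040 m·K/W
Q' = ΔT/ΣR = (515 °C − 26.4 °C)/1.040 = 470 W/m

Q' = 470 W/m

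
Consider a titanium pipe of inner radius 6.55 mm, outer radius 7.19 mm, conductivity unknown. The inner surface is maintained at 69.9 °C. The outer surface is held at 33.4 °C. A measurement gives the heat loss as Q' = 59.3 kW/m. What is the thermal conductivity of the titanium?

k = 24.1 W/m·K

ΣR = ΔT/Q' = |69.9 − 33.4|/59300 = 6.155×10^-4 m·K/W
ln(r₂/r₁)/(2πk) = 6.155×10^-4 ⇒ k = 0.09323/(2π·6.155×10^-4) = 24.1 W/m·K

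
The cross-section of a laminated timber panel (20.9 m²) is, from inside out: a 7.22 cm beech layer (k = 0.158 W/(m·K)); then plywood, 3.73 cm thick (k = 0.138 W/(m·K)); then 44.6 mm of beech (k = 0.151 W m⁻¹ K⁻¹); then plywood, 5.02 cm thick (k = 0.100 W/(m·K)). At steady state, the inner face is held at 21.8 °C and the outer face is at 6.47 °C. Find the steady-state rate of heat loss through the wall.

Resistance network (inner→outer):
  R_beech = L/(kA) = 0.0722/(0.158·20.9) = 0.02186 K/W
  R_plywood = L/(kA) = 0.0373/(0.138·20.9) = 0.01293 K/W
  R_beech = L/(kA) = 0.0446/(0.151·20.9) = 0.01413 K/W
  R_plywood = L/(kA) = 0.0502/(0.100·20.9) = 0.02402 K/W
ΣR = 0.02186 + 0.01293 + 0.01413 + 0.02402 = 0.07294 K/W
Q = ΔT/ΣR = (21.8 °C − 6.47 °C)/0.07294 = 210 W

Q = 210 W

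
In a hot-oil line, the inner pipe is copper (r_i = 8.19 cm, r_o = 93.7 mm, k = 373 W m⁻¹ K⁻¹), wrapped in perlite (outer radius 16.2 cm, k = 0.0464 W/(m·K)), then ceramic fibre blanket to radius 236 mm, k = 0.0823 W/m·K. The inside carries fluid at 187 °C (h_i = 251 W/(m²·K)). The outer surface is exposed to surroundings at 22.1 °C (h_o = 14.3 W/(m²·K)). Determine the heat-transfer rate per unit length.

Q' = 62.0 W/m

Series thermal resistances, inner to outer:
  R'_conv,in = 1/(2πr h) = 1/(2π·0.0819·251) = 0.007742 m·K/W
  R'_copper = ln(0.0937/0.0819)/(2πk) = 0.1346/(2π·373) = 5.743×10^-5 m·K/W
  R'_perlite = ln(0.162/0.0937)/(2πk) = 0.5475/(2π·0.0464) = 1.878 m·K/W
  R'_ceramic fibre blanket = ln(0.236/0.162)/(2πk) = 0.3762/(2π·0.0823) = 0.7276 m·K/W
  R'_conv,out = 1/(2πr h) = 1/(2π·0.236·14.3) = 0.04716 m·K/W
ΣR = 0.007742 + 5.743×10^-5 + 1.878 + 0.7276 + 0.04716 = 2.661 m·K/W
Q' = ΔT/ΣR = (187 °C − 22.1 °C)/2.661 = 62.0 W/m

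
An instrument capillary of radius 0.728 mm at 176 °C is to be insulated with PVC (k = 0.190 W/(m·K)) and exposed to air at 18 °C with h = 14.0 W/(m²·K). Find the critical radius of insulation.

r_cr = 1.36 cm

For a cylinder, r_cr = k_ins/h = 0.190/14.0 = 0.0136 m = 1.36 cm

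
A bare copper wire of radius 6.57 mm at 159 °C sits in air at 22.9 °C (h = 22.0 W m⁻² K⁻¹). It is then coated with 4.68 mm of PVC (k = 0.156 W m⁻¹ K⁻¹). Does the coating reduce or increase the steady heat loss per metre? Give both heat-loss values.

Critical radius for a cylinder: r_cr = k/h = 0.00709 m = 0.709 cm.
Outer radius after coating: r₂ = 0.00657 + 0.00468 = 0.01125 m.
r₁ < r_cr < r₂: heat loss rises to a maximum at r_cr then falls. Whether the coating helps depends on whether Q(r₂) has dropped back below Q(r₁).
Bare: R = 1/(2πr₁h) = 1.101 m·K/W; Q = 136.1/1.101 = 124 W/m.
Coated: R = R_cond + R_conv = 1.192 m·K/W; Q = 136.1/1.192 = 114 W/m.

reduces: 124 → 114 W/m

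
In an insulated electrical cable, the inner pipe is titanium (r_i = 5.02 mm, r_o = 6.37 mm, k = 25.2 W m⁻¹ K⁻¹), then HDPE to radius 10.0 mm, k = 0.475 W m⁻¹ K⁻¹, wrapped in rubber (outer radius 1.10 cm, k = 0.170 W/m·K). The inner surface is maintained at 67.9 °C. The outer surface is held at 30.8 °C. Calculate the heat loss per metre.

Treat each layer as a resistance in series:
  R'_titanium = ln(0.00637/0.00502)/(2πk) = 0.2382/(2π·25.2) = 0.001504 m·K/W
  R'_HDPE = ln(0.0100/0.00637)/(2πk) = 0.4510/(2π·0.475) = 0.1511 m·K/W
  R'_rubber = ln(0.0110/0.0100)/(2πk) = 0.09531/(2π·0.170) = 0.08923 m·K/W
ΣR = 0.001504 + 0.1511 + 0.08923 = 0.2418 m·K/W
Q' = ΔT/ΣR = (67.9 °C − 30.8 °C)/0.2418 = 153 W/m

Q' = 153 W/m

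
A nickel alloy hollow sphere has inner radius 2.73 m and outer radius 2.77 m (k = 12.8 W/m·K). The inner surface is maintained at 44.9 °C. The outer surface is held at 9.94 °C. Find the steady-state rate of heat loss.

Q = 4πk·ΔT/(1/r₁ − 1/r₂) = 4π × 12.8 × 34.96 / (1/2.73 − 1/2.77) = 1.06×10^6 W

Q = 1.06×10^6 W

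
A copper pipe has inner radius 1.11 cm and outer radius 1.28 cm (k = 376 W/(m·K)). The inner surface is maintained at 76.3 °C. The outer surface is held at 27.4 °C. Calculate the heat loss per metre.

Q' = 811 kW/m

Q' = 2πk·ΔT/ln(r₂/r₁) = 2π × 376 × 48.9 / ln(0.0128/0.0111) = 8.11×10^5 W/m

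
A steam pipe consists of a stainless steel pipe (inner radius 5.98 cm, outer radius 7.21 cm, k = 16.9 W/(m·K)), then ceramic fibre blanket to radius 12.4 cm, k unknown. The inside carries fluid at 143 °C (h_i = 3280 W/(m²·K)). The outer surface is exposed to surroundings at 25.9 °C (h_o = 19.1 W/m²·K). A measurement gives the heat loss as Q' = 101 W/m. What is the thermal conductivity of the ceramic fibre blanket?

ΣR = ΔT/Q' = |143 − 25.9|/101 = 1.159 m·K/W
Known resistances:
  R'_conv,in = 1/(2πr h) = 1/(2π·0.0598·3280) = 8.114×10^-4 m·K/W
  R'_stainless steel = ln(0.0721/0.0598)/(2πk) = 0.1870/(2π·16.9) = 0.001762 m·K/W
  R'_conv,out = 1/(2πr h) = 1/(2π·0.124·19.1) = 0.06720 m·K/W
R_ceramic fibre blanket = ΣR − ΣR_known = 1.159 − 0.06977 = 1.089 m·K/W
ln(r₂/r₁)/(2πk) = 1.089 ⇒ k = 0.5422/(2π·1.089) = 0.0792 W/m·K

k = 0.0792 W/m·K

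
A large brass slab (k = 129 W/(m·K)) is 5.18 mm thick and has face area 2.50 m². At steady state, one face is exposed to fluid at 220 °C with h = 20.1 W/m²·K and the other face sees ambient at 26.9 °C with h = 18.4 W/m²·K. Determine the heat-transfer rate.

Q = 4.64 kW

Series thermal resistances, inner to outer:
  R_conv,in = 1/(hA) = 1/(20.1·2.50) = 0.01990 K/W
  R_brass = L/(kA) = 0.00518/(129·2.50) = 1.606×10^-5 K/W
  R_conv,out = 1/(hA) = 1/(18.4·2.50) = 0.02174 K/W
ΣR = 0.01990 + 1.606×10^-5 + 0.02174 = 0.04166 K/W
Q = ΔT/ΣR = (220 °C − 26.9 °C)/0.04166 = 4640 W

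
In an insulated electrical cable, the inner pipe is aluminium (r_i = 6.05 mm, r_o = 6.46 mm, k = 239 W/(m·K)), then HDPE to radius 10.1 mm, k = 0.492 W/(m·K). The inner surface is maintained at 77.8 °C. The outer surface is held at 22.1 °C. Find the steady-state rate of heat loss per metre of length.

Q' = 385 W/m

Treat each layer as a resistance in series:
  R'_aluminium = ln(0.00646/0.00605)/(2πk) = 0.06557/(2π·239) = 4.367×10^-5 m·K/W
  R'_HDPE = ln(0.0101/0.00646)/(2πk) = 0.4469/(2π·0.492) = 0.1446 m·K/W
ΣR = 4.367×10^-5 + 0.1446 = 0.1446 m·K/W
Q' = ΔT/ΣR = (77.8 °C − 22.1 °C)/0.1446 = 385 W/m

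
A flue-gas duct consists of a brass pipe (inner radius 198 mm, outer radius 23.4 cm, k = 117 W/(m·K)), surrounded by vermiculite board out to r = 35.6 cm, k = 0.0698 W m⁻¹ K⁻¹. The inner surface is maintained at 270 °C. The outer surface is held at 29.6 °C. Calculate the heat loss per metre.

Resistance network (inner→outer):
  R'_brass = ln(0.234/0.198)/(2πk) = 0.1671/(2π·117) = 2.272×10^-4 m·K/W
  R'_vermiculite board = ln(0.356/0.234)/(2πk) = 0.4196/(2π·0.0698) = 0.9568 m·K/W
ΣR = 2.272×10^-4 + 0.9568 = 0.9570 m·K/W
Q' = ΔT/ΣR = (270 °C − 29.6 °C)/0.9570 = 251 W/m

Q' = 251 W/m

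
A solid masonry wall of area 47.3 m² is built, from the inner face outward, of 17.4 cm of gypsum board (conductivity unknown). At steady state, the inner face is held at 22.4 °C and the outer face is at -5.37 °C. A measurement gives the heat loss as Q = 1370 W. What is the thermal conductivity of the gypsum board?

ΣR = ΔT/Q = |22.4 − -5.37|/1370 = 0.02027 K/W
L/(kA) = 0.02027 ⇒ k = 0.174/(0.02027·47.3) = 0.181 W/m·K

k = 0.181 W/m·K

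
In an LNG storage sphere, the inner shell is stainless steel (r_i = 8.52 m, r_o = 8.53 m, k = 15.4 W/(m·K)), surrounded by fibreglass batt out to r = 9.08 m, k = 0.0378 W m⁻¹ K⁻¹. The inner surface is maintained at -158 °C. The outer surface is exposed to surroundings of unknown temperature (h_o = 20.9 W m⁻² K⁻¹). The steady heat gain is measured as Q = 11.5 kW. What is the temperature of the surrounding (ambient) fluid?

Sum the resistances:
  R_stainless steel = (1/8.52 − 1/8.53)/(4πk) = 1.376×10^-4/(4π·15.4) = 7.110×10^-7 K/W
  R_fibreglass batt = (1/8.53 − 1/9.08)/(4πk) = 0.007101/(4π·0.0378) = 0.01495 K/W
  R_conv,out = 1/(4πr²h) = 1/(4π·9.08²·20.9) = 4.618×10^-5 K/W
ΣR = 0.01500 K/W
ΔT = Q·ΣR = 11500 × 0.01500 = 172.5 K
Heat flows inward, so T_out = T_in + ΔT = -158 + 172.5 = 14.5 °C

T_out = 14.5 °C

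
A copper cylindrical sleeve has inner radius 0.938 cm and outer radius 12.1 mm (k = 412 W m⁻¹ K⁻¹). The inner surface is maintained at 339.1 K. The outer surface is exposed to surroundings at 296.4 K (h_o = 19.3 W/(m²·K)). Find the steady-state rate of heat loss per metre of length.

Q' = 62.6 W/m

Resistance network (inner→outer):
  R'_copper = ln(0.0121/0.00938)/(2πk) = 0.2546/(2π·412) = 9.836×10^-5 m·K/W
  R'_conv,out = 1/(2πr h) = 1/(2π·0.0121·19.3) = 0.6815 m·K/W
ΣR = 9.836×10^-5 + 0.6815 = 0.6816 m·K/W
Q' = ΔT/ΣR = (339.1 K − 296.4 K)/0.6816 = 62.6 W/m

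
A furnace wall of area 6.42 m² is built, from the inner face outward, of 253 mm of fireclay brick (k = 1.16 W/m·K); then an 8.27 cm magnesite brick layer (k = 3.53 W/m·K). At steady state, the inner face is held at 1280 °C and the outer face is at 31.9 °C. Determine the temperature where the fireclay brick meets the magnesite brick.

Resistance network (inner→outer):
  R_fireclay brick = L/(kA) = 0.253/(1.16·6.42) = 0.03397 K/W
  R_magnesite brick = L/(kA) = 0.0827/(3.53·6.42) = 0.003649 K/W
ΣR = 0.03397 + 0.003649 = 0.03762 K/W
Q = ΔT/ΣR = (1280 °C − 31.9 °C)/0.03762 = 33180 W
From the inner boundary to the fireclay brick/magnesite brick interface, ΣR_partial = 0.03397 K/W.
T_interface = T_in − Q·ΣR_partial = 1280 °C − (33180)(0.03397) = 153 °C

T = 153 °C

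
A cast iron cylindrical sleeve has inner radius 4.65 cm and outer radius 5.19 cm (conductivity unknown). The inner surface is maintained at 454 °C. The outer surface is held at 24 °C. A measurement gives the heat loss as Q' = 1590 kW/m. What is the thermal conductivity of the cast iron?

ΣR = ΔT/Q' = |454 − 24|/1.59×10^6 = 2.704×10^-4 m·K/W
ln(r₂/r₁)/(2πk) = 2.704×10^-4 ⇒ k = 0.1099/(2π·2.704×10^-4) = 64.7 W/m·K

k = 64.7 W/m·K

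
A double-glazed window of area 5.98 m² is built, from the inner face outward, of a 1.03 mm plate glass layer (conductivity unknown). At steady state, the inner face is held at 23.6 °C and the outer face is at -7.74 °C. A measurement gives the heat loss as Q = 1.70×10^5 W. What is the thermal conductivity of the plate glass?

k = 0.934 W/m·K

ΣR = ΔT/Q = |23.6 − -7.74|/1.70×10^5 = 1.844×10^-4 K/W
L/(kA) = 1.844×10^-4 ⇒ k = 0.00103/(1.844×10^-4·5.98) = 0.934 W/m·K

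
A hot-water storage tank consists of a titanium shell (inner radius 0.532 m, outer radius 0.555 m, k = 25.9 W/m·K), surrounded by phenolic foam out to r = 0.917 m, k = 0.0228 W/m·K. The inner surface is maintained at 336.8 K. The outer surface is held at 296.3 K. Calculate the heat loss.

Series thermal resistances, inner to outer:
  R_titanium = (1/0.532 − 1/0.555)/(4πk) = 0.07790/(4π·25.9) = 2.393×10^-4 K/W
  R_phenolic foam = (1/0.555 − 1/0.917)/(4πk) = 0.7113/(4π·0.0228) = 2.483 K/W
ΣR = 2.393×10^-4 + 2.483 = 2.483 K/W
Q = ΔT/ΣR = (336.8 K − 296.3 K)/2.483 = 16.3 W

Q = 16.3 W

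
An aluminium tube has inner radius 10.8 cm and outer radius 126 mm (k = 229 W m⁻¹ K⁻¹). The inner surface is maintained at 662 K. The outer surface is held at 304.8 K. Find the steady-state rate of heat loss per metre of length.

Q' = 2πk·ΔT/ln(r₂/r₁) = 2π × 229 × 357.2 / ln(0.126/0.108) = 3.33×10^6 W/m

Q' = 3330 kW/m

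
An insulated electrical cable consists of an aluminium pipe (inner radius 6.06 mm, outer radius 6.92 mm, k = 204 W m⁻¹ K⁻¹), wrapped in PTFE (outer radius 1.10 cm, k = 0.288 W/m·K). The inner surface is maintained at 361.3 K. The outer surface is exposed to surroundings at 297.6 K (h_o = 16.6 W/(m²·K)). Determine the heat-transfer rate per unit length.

Q' = 56.5 W/m

Resistance network (inner→outer):
  R'_aluminium = ln(0.00692/0.00606)/(2πk) = 0.1327/(2π·204) = 1.035×10^-4 m·K/W
  R'_PTFE = ln(0.0110/0.00692)/(2πk) = 0.4635/(2π·0.288) = 0.2561 m·K/W
  R'_conv,out = 1/(2πr h) = 1/(2π·0.0110·16.6) = 0.8716 m·K/W
ΣR = 1.035×10^-4 + 0.2561 + 0.8716 = 1.128 m·K/W
Q' = ΔT/ΣR = (361.3 K − 297.6 K)/1.128 = 56.5 W/m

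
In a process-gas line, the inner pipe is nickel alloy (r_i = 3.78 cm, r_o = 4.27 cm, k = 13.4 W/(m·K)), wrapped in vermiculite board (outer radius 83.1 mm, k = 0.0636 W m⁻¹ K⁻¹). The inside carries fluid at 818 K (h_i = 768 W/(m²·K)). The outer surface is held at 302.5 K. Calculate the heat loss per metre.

Q' = 308 W/m

Series thermal resistances, inner to outer:
  R'_conv,in = 1/(2πr h) = 1/(2π·0.0378·768) = 0.005482 m·K/W
  R'_nickel alloy = ln(0.0427/0.0378)/(2πk) = 0.1219/(2π·13.4) = 0.001448 m·K/W
  R'_vermiculite board = ln(0.0831/0.0427)/(2πk) = 0.6658/(2π·0.0636) = 1.666 m·K/W
ΣR = 0.005482 + 0.001448 + 1.666 = 1.673 m·K/W
Q' = ΔT/ΣR = (818 K − 302.5 K)/1.673 = 308 W/m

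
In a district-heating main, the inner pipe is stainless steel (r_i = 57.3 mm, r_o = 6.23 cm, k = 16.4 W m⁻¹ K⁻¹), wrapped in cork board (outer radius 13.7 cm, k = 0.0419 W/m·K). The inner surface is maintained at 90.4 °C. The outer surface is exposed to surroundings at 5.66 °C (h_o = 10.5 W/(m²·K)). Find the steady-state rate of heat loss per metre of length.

Resistance network (inner→outer):
  R'_stainless steel = ln(0.0623/0.0573)/(2πk) = 0.08366/(2π·16.4) = 8.119×10^-4 m·K/W
  R'_cork board = ln(0.137/0.0623)/(2πk) = 0.7880/(2π·0.0419) = 2.993 m·K/W
  R'_conv,out = 1/(2πr h) = 1/(2π·0.137·10.5) = 0.1106 m·K/W
ΣR = 8.119×10^-4 + 2.993 + 0.1106 = 3.104 m·K/W
Q' = ΔT/ΣR = (90.4 °C − 5.66 °C)/3.104 = 27.3 W/m

Q' = 27.3 W/m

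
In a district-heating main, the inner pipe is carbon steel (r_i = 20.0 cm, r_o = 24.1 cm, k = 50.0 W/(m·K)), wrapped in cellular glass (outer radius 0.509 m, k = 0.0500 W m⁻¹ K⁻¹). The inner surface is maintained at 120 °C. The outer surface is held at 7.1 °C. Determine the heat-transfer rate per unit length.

Series thermal resistances, inner to outer:
  R'_carbon steel = ln(0.241/0.200)/(2πk) = 0.1865/(2π·50.0) = 5.936×10^-4 m·K/W
  R'_cellular glass = ln(0.509/0.241)/(2πk) = 0.7477/(2π·0.0500) = 2.380 m·K/W
ΣR = 5.936×10^-4 + 2.380 = 2.381 m·K/W
Q' = ΔT/ΣR = (120 °C − 7.1 °C)/2.381 = 47.4 W/m

Q' = 47.4 W/m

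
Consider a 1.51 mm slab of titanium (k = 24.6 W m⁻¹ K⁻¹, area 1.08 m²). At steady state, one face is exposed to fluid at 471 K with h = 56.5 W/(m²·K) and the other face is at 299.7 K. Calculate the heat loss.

Treat each layer as a resistance in series:
  R_conv,in = 1/(hA) = 1/(56.5·1.08) = 0.01639 K/W
  R_titanium = L/(kA) = 0.00151/(24.6·1.08) = 5.684×10^-5 K/W
ΣR = 0.01639 + 5.684×10^-5 = 0.01645 K/W
Q = ΔT/ΣR = (471 K − 299.7 K)/0.01645 = 10400 W

Q = 10.4 kW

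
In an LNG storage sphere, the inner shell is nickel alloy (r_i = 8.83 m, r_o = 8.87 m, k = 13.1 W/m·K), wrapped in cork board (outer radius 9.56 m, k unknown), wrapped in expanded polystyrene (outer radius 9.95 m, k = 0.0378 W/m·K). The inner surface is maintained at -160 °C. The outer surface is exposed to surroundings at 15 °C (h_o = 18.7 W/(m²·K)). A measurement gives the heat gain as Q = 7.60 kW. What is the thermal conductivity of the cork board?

ΣR = ΔT/Q = |-160 − 15|/7600 = 0.02303 K/W
Known resistances:
  R_nickel alloy = (1/8.83 − 1/8.87)/(4πk) = 5.107×10^-4/(4π·13.1) = 3.102×10^-6 K/W
  R_expanded polystyrene = (1/9.56 − 1/9.95)/(4πk) = 0.004100/(4π·0.0378) = 0.008631 K/W
  R_conv,out = 1/(4πr²h) = 1/(4π·9.95²·18.7) = 4.298×10^-5 K/W
R_cork board = ΣR − ΣR_known = 0.02303 − 0.008677 = 0.01435 K/W
(1/r₁−1/r₂)/(4πk) = 0.01435 ⇒ k = 0.008137/(4π·0.01435) = 0.0451 W/m·K

k = 0.0451 W/m·K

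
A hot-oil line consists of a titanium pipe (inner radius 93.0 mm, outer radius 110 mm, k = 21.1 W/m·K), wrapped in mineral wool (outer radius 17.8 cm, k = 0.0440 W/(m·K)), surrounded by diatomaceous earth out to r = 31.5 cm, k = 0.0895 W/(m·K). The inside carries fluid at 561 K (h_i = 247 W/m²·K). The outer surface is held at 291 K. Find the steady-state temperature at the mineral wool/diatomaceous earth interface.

T = 390 K

Series thermal resistances, inner to outer:
  R'_conv,in = 1/(2πr h) = 1/(2π·0.0930·247) = 0.006929 m·K/W
  R'_titanium = ln(0.110/0.0930)/(2πk) = 0.1679/(2π·21.1) = 0.001266 m·K/W
  R'_mineral wool = ln(0.178/0.110)/(2πk) = 0.4813/(2π·0.0440) = 1.741 m·K/W
  R'_diatomaceous earth = ln(0.315/0.178)/(2πk) = 0.5708/(2π·0.0895) = 1.015 m·K/W
ΣR = 0.006929 + 0.001266 + 1.741 + 1.015 = 2.764 m·K/W
Q' = ΔT/ΣR = (561 K − 291 K)/2.764 = 97.68 W/m
From the inner boundary to the mineral wool/diatomaceous earth interface, ΣR_partial = 1.749 m·K/W.
T_interface = T_in − Q'·ΣR_partial = 561 K − (97.68)(1.749) = 390 K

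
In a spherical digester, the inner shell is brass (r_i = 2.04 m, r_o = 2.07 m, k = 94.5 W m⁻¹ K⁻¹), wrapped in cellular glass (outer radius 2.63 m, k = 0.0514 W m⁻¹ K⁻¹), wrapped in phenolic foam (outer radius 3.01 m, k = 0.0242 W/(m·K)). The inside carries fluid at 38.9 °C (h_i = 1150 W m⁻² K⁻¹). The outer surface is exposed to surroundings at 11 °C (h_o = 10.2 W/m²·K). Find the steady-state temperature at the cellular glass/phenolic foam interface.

Resistance network (inner→outer):
  R_conv,in = 1/(4πr²h) = 1/(4π·2.04²·1150) = 1.663×10^-5 K/W
  R_brass = (1/2.04 − 1/2.07)/(4πk) = 0.007104/(4π·94.5) = 5.982×10^-6 K/W
  R_cellular glass = (1/2.07 − 1/2.63)/(4πk) = 0.1029/(4π·0.0514) = 0.1593 K/W
  R_phenolic foam = (1/2.63 − 1/3.01)/(4πk) = 0.04800/(4π·0.0242) = 0.1578 K/W
  R_conv,out = 1/(4πr²h) = 1/(4π·3.01²·10.2) = 8.611×10^-4 K/W
ΣR = 1.663×10^-5 + 5.982×10^-6 + 0.1593 + 0.1578 + 8.611×10^-4 = 0.3180 K/W
Q = ΔT/ΣR = (38.9 °C − 11 °C)/0.3180 = 87.74 W
From the inner boundary to the cellular glass/phenolic foam interface, ΣR_partial = 0.1593 K/W.
T_interface = T_in − Q·ΣR_partial = 38.9 °C − (87.74)(0.1593) = 24.9 °C

T = 24.9 °C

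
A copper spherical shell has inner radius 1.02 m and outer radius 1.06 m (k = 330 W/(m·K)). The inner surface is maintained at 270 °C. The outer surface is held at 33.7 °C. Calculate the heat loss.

Q = 2.65×10^7 W

Q = 4πk·ΔT/(1/r₁ − 1/r₂) = 4π × 330 × 236.3 / (1/1.02 − 1/1.06) = 2.65×10^7 W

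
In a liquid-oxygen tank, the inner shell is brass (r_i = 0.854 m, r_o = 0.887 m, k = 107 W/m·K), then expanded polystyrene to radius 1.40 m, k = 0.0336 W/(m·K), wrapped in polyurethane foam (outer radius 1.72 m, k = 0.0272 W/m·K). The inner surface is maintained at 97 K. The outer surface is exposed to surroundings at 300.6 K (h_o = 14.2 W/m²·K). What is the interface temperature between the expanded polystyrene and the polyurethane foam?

Treat each layer as a resistance in series:
  R_brass = (1/0.854 − 1/0.887)/(4πk) = 0.04356/(4π·107) = 3.240×10^-5 K/W
  R_expanded polystyrene = (1/0.887 − 1/1.40)/(4πk) = 0.4131/(4π·0.0336) = 0.9784 K/W
  R_polyurethane foam = (1/1.40 − 1/1.72)/(4πk) = 0.1329/(4π·0.0272) = 0.3888 K/W
  R_conv,out = 1/(4πr²h) = 1/(4π·1.72²·14.2) = 0.001894 K/W
ΣR = 3.240×10^-5 + 0.9784 + 0.3888 + 0.001894 = 1.369 K/W
Q = ΔT/ΣR = (97 K − 300.6 K)/1.369 = -148.7 W
From the inner boundary to the expanded polystyrene/polyurethane foam interface, ΣR_partial = 0.9784 K/W.
T_interface = T_in − Q·ΣR_partial = 97 K − (-148.7)(0.9784) = 242.5 K

T = 242.5 K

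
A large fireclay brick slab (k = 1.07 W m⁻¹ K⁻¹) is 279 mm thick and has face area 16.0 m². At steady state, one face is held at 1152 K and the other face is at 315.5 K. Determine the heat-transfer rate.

Q = 51.3 kW

Q = kA·ΔT/L = 1.07 × 16.0 × |1152 K − 315.5 K| / 0.279 = 51300 W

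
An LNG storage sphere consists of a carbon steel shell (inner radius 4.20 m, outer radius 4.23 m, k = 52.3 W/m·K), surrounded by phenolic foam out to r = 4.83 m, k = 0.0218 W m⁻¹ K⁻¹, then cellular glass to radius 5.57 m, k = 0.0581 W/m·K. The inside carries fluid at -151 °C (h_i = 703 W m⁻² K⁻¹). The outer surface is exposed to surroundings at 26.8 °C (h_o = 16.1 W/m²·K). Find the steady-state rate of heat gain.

Q = 1230 W

Series thermal resistances, inner to outer:
  R_conv,in = 1/(4πr²h) = 1/(4π·4.20²·703) = 6.417×10^-6 K/W
  R_carbon steel = (1/4.20 − 1/4.23)/(4πk) = 0.001689/(4π·52.3) = 2.569×10^-6 K/W
  R_phenolic foam = (1/4.23 − 1/4.83)/(4πk) = 0.02937/(4π·0.0218) = 0.1072 K/W
  R_cellular glass = (1/4.83 − 1/5.57)/(4πk) = 0.02751/(4π·0.0581) = 0.03767 K/W
  R_conv,out = 1/(4πr²h) = 1/(4π·5.57²·16.1) = 1.593×10^-4 K/W
ΣR = 6.417×10^-6 + 2.569×10^-6 + 0.1072 + 0.03767 + 1.593×10^-4 = 0.1450 K/W
Q = ΔT/ΣR = (-151 °C − 26.8 °C)/0.1450 = -1230 W
(Negative Q ⇒ heat flows inward; heat gain = 1230 W.)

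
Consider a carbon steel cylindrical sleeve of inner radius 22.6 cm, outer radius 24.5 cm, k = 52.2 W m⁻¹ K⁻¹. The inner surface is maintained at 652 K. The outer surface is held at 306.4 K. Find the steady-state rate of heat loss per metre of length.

Q' = 1400 kW/m

Q' = 2πk·ΔT/ln(r₂/r₁) = 2π × 52.2 × 345.6 / ln(0.245/0.226) = 1.40×10^6 W/m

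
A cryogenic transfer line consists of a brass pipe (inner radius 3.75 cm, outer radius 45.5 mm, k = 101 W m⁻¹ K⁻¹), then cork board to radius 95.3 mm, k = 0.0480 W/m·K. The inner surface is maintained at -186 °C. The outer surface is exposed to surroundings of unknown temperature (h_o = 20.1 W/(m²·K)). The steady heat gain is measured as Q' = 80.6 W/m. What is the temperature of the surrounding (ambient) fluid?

Sum the resistances:
  R'_brass = ln(0.0455/0.0375)/(2πk) = 0.1934/(2π·101) = 3.047×10^-4 m·K/W
  R'_cork board = ln(0.0953/0.0455)/(2πk) = 0.7393/(2π·0.0480) = 2.451 m·K/W
  R'_conv,out = 1/(2πr h) = 1/(2π·0.0953·20.1) = 0.08309 m·K/W
ΣR = 2.535 m·K/W
ΔT = Q'·ΣR = 80.6 × 2.535 = 204.3 K
Heat flows inward, so T_out = T_in + ΔT = -186 + 204.3 = 18.3 °C

T_out = 18.3 °C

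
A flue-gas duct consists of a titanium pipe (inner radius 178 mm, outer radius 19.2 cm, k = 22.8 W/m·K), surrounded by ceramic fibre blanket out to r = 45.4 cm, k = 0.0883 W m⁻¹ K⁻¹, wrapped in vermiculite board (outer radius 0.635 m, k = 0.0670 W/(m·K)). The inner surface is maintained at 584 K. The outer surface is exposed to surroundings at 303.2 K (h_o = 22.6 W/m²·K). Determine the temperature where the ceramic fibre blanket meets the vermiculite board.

T = 399 K

Treat each layer as a resistance in series:
  R'_titanium = ln(0.192/0.178)/(2πk) = 0.07571/(2π·22.8) = 5.285×10^-4 m·K/W
  R'_ceramic fibre blanket = ln(0.454/0.192)/(2πk) = 0.8606/(2π·0.0883) = 1.551 m·K/W
  R'_vermiculite board = ln(0.635/0.454)/(2πk) = 0.3355/(2π·0.0670) = 0.7970 m·K/W
  R'_conv,out = 1/(2πr h) = 1/(2π·0.635·22.6) = 0.01109 m·K/W
ΣR = 5.285×10^-4 + 1.551 + 0.7970 + 0.01109 = 2.360 m·K/W
Q' = ΔT/ΣR = (584 K − 303.2 K)/2.360 = 119.0 W/m
From the inner boundary to the ceramic fibre blanket/vermiculite board interface, ΣR_partial = 1.552 m·K/W.
T_interface = T_in − Q'·ΣR_partial = 584 K − (119.0)(1.552) = 399 K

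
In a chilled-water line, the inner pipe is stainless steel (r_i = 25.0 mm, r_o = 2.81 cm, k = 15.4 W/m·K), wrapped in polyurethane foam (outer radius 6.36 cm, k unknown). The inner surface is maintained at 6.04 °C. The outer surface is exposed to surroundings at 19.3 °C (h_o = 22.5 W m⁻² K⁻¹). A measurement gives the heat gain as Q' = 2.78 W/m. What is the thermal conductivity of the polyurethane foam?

ΣR = ΔT/Q' = |6.04 − 19.3|/2.78 = 4.770 m·K/W
Known resistances:
  R'_stainless steel = ln(0.0281/0.0250)/(2πk) = 0.1169/(2π·15.4) = 0.001208 m·K/W
  R'_conv,out = 1/(2πr h) = 1/(2π·0.0636·22.5) = 0.1112 m·K/W
R_polyurethane foam = ΣR − ΣR_known = 4.770 − 0.1124 = 4.658 m·K/W
ln(r₂/r₁)/(2πk) = 4.658 ⇒ k = 0.8168/(2π·4.658) = 0.0279 W/m·K

k = 0.0279 W/m·K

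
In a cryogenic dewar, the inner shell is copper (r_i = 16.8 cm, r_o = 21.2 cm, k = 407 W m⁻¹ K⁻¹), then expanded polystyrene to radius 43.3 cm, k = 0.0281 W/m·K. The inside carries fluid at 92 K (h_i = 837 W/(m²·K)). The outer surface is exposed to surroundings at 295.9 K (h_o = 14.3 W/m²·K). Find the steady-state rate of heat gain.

Q = 29.8 W

Resistance network (inner→outer):
  R_conv,in = 1/(4πr²h) = 1/(4π·0.168²·837) = 0.003369 K/W
  R_copper = (1/0.168 − 1/0.212)/(4πk) = 1.235/(4π·407) = 2.415×10^-4 K/W
  R_expanded polystyrene = (1/0.212 − 1/0.433)/(4πk) = 2.408/(4π·0.0281) = 6.818 K/W
  R_conv,out = 1/(4πr²h) = 1/(4π·0.433²·14.3) = 0.02968 K/W
ΣR = 0.003369 + 2.415×10^-4 + 6.818 + 0.02968 = 6.851 K/W
Q = ΔT/ΣR = (92 K − 295.9 K)/6.851 = -29.8 W
(Negative Q ⇒ heat flows inward; heat gain = 29.8 W.)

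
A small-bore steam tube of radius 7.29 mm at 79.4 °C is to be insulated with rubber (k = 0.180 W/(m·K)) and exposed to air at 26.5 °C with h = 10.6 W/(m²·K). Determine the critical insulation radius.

For a cylinder, r_cr = k_ins/h = 0.180/10.6 = 0.0170 m = 1.70 cm

r_cr = 1.70 cm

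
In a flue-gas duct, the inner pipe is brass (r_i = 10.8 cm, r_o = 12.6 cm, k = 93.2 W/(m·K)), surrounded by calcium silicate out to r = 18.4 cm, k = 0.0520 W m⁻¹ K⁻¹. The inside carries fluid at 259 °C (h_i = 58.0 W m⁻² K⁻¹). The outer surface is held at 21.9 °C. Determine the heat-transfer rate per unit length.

Series thermal resistances, inner to outer:
  R'_conv,in = 1/(2πr h) = 1/(2π·0.108·58.0) = 0.02541 m·K/W
  R'_brass = ln(0.126/0.108)/(2πk) = 0.1542/(2π·93.2) = 2.632×10^-4 m·K/W
  R'_calcium silicate = ln(0.184/0.126)/(2πk) = 0.3787/(2π·0.0520) = 1.159 m·K/W
ΣR = 0.02541 + 2.632×10^-4 + 1.159 = 1.185 m·K/W
Q' = ΔT/ΣR = (259 °C − 21.9 °C)/1.185 = 200 W/m

Q' = 200 W/m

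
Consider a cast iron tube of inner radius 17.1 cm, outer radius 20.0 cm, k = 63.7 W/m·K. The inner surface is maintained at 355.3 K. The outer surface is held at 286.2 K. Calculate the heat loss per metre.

Q' = 2πk·ΔT/ln(r₂/r₁) = 2π × 63.7 × 69.1 / ln(0.200/0.171) = 1.77×10^5 W/m

Q' = 177 kW/m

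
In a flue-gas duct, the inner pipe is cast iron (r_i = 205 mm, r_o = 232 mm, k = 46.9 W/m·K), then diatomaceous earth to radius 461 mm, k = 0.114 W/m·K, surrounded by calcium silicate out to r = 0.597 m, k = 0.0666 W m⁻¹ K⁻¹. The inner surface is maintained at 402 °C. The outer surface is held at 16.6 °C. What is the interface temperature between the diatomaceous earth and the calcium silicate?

Series thermal resistances, inner to outer:
  R'_cast iron = ln(0.232/0.205)/(2πk) = 0.1237/(2π·46.9) = 4.199×10^-4 m·K/W
  R'_diatomaceous earth = ln(0.461/0.232)/(2πk) = 0.6867/(2π·0.114) = 0.9586 m·K/W
  R'_calcium silicate = ln(0.597/0.461)/(2πk) = 0.2585/(2π·0.0666) = 0.6178 m·K/W
ΣR = 4.199×10^-4 + 0.9586 + 0.6178 = 1.577 m·K/W
Q' = ΔT/ΣR = (402 °C − 16.6 °C)/1.577 = 244.4 W/m
From the inner boundary to the diatomaceous earth/calcium silicate interface, ΣR_partial = 0.9590 m·K/W.
T_interface = T_in − Q'·ΣR_partial = 402 °C − (244.4)(0.9590) = 168 °C

T = 168 °C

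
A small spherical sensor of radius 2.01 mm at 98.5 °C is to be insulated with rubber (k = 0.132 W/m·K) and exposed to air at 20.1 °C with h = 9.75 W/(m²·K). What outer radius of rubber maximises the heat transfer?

r_cr = 2.71 cm

For a sphere, r_cr = 2k_ins/h = 2·0.132/9.75 = 0.0271 m = 2.71 cm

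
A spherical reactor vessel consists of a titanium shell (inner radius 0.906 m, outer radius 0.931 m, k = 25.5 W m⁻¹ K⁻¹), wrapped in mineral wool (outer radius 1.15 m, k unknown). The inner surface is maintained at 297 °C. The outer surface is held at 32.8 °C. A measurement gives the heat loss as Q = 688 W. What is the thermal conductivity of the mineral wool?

k = 0.0424 W/m·K

ΣR = ΔT/Q = |297 − 32.8|/688 = 0.3840 K/W
Known resistances:
  R_titanium = (1/0.906 − 1/0.931)/(4πk) = 0.02964/(4π·25.5) = 9.249×10^-5 K/W
R_mineral wool = ΣR − ΣR_known = 0.3840 − 9.249×10^-5 = 0.3839 K/W
(1/r₁−1/r₂)/(4πk) = 0.3839 ⇒ k = 0.2045/(4π·0.3839) = 0.0424 W/m·K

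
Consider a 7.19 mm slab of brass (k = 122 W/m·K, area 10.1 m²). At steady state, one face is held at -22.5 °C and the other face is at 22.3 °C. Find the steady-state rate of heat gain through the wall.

Q = kA·ΔT/L = 122 × 10.1 × |-22.5 °C − 22.3 °C| / 0.00719 = 7.68×10^6 W

Q = 7.68×10^6 W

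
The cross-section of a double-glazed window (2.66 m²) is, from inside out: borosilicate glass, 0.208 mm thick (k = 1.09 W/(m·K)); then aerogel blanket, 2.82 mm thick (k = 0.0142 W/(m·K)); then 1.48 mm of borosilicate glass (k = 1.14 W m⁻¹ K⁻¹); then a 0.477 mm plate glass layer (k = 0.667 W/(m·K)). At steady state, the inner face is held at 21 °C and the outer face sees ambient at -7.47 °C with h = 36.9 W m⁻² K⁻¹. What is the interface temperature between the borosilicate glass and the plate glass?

Resistance network (inner→outer):
  R_borosilicate glass = L/(kA) = 2.08×10^-4/(1.09·2.66) = 7.174×10^-5 K/W
  R_aerogel blanket = L/(kA) = 0.00282/(0.0142·2.66) = 0.07466 K/W
  R_borosilicate glass = L/(kA) = 0.00148/(1.14·2.66) = 4.881×10^-4 K/W
  R_plate glass = L/(kA) = 4.77×10^-4/(0.667·2.66) = 2.689×10^-4 K/W
  R_conv,out = 1/(hA) = 1/(36.9·2.66) = 0.01019 K/W
ΣR = 7.174×10^-5 + 0.07466 + 4.881×10^-4 + 2.689×10^-4 + 0.01019 = 0.08568 K/W
Q = ΔT/ΣR = (21 °C − -7.47 °C)/0.08568 = 332.3 W
From the inner boundary to the borosilicate glass/plate glass interface, ΣR_partial = 0.07522 K/W.
T_interface = T_in − Q·ΣR_partial = 21 °C − (332.3)(0.07522) = -4.00 °C

T = -4.00 °C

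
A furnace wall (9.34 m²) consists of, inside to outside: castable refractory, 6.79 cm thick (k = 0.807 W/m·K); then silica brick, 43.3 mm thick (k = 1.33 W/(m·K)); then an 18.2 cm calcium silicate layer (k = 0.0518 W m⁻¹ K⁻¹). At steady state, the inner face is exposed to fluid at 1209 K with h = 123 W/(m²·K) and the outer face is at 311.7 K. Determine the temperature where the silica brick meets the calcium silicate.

T = 1178 K

Resistance network (inner→outer):
  R_conv,in = 1/(hA) = 1/(123·9.34) = 8.705×10^-4 K/W
  R_castable refractory = L/(kA) = 0.0679/(0.807·9.34) = 0.009008 K/W
  R_silica brick = L/(kA) = 0.0433/(1.33·9.34) = 0.003486 K/W
  R_calcium silicate = L/(kA) = 0.182/(0.0518·9.34) = 0.3762 K/W
ΣR = 8.705×10^-4 + 0.009008 + 0.003486 + 0.3762 = 0.3896 K/W
Q = ΔT/ΣR = (1209 K − 311.7 K)/0.3896 = 2303 W
From the inner boundary to the silica brick/calcium silicate interface, ΣR_partial = 0.01336 K/W.
T_interface = T_in − Q·ΣR_partial = 1209 K − (2303)(0.01336) = 1178 K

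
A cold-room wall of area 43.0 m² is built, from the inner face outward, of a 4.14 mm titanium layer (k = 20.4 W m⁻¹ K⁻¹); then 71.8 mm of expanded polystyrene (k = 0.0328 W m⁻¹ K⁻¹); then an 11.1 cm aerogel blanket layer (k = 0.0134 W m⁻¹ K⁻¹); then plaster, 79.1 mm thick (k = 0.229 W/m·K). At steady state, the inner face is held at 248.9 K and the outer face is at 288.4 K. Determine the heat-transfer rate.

Resistance network (inner→outer):
  R_titanium = L/(kA) = 0.00414/(20.4·43.0) = 4.720×10^-6 K/W
  R_expanded polystyrene = L/(kA) = 0.0718/(0.0328·43.0) = 0.05091 K/W
  R_aerogel blanket = L/(kA) = 0.111/(0.0134·43.0) = 0.1926 K/W
  R_plaster = L/(kA) = 0.0791/(0.229·43.0) = 0.008033 K/W
ΣR = 4.720×10^-6 + 0.05091 + 0.1926 + 0.008033 = 0.2515 K/W
Q = ΔT/ΣR = (248.9 K − 288.4 K)/0.2515 = -157 W
(Negative Q ⇒ heat flows inward; heat gain = 157 W.)

Q = 157 W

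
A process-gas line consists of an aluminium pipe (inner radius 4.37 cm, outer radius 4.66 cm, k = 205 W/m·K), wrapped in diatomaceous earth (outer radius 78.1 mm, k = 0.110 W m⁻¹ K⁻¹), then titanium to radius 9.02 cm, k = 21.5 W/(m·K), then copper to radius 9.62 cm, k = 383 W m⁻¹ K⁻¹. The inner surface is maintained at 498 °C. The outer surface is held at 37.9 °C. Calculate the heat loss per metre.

Q' = 615 W/m

Treat each layer as a resistance in series:
  R'_aluminium = ln(0.0466/0.0437)/(2πk) = 0.06425/(2π·205) = 4.988×10^-5 m·K/W
  R'_diatomaceous earth = ln(0.0781/0.0466)/(2πk) = 0.5164/(2π·0.110) = 0.7471 m·K/W
  R'_titanium = ln(0.0902/0.0781)/(2πk) = 0.1440/(2π·21.5) = 0.001066 m·K/W
  R'_copper = ln(0.0962/0.0902)/(2πk) = 0.06440/(2π·383) = 2.676×10^-5 m·K/W
ΣR = 4.988×10^-5 + 0.7471 + 0.001066 + 2.676×10^-5 = 0.7482 m·K/W
Q' = ΔT/ΣR = (498 °C − 37.9 °C)/0.7482 = 615 W/m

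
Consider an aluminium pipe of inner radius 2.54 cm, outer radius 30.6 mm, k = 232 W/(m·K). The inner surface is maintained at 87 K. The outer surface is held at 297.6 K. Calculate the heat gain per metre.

Q' = 1650 kW/m

Q' = 2πk·ΔT/ln(r₂/r₁) = 2π × 232 × 210.6 / ln(0.0306/0.0254) = 1.65×10^6 W/m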